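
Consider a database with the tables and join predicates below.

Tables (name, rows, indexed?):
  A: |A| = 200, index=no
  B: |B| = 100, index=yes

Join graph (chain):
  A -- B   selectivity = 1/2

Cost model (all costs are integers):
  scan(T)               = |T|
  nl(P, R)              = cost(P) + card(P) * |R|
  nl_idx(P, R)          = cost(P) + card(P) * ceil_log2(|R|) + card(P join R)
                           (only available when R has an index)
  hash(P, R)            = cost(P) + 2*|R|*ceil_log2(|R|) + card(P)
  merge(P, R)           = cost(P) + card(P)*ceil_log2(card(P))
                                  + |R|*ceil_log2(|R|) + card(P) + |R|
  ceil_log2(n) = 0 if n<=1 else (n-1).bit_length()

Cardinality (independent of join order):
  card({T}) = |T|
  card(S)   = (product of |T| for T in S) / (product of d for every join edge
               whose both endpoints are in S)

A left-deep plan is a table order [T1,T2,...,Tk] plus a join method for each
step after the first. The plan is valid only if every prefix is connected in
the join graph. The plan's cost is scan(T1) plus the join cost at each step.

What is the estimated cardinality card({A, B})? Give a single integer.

Tables in S: A(200), B(100)
Edges inside S: A-B(d=2)
numerator = 200 * 100 = 20000
denominator = 2 = 2
card(S) = 20000 / 2 = 10000

10000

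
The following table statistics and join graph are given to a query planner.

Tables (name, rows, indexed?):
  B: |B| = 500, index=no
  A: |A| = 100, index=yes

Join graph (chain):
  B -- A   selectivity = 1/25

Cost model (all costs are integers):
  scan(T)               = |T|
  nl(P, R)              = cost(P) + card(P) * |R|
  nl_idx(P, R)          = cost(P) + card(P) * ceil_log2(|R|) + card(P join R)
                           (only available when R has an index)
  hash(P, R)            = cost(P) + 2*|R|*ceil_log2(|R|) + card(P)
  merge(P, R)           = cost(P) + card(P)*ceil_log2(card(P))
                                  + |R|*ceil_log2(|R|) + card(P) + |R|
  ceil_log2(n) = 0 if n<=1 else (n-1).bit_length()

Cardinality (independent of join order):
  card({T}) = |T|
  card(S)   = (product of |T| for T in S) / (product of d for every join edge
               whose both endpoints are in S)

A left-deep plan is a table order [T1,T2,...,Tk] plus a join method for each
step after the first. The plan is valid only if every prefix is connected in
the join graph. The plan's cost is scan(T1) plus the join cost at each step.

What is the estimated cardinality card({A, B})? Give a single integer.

2000

Tables in S: A(100), B(500)
Edges inside S: B-A(d=25)
numerator = 100 * 500 = 50000
denominator = 25 = 25
card(S) = 50000 / 25 = 2000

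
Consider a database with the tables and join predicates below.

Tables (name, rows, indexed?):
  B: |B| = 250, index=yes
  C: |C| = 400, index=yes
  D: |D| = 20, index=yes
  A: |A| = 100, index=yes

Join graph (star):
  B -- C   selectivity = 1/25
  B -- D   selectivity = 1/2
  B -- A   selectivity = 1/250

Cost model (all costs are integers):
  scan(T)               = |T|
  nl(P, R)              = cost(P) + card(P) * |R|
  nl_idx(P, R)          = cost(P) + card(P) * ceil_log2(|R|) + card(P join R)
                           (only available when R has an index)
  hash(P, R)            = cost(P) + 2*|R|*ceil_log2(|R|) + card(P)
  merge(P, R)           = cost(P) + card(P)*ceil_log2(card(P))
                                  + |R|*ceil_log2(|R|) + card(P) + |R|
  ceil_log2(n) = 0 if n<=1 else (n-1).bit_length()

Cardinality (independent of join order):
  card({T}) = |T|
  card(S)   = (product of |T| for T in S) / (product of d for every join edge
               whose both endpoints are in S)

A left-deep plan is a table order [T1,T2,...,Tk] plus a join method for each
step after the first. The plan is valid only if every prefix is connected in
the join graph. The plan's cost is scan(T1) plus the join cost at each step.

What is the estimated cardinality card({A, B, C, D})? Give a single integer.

16000

Tables in S: A(100), B(250), C(400), D(20)
Edges inside S: B-C(d=25), B-D(d=2), B-A(d=250)
numerator = 100 * 250 * 400 * 20 = 200000000
denominator = 25 * 2 * 250 = 12500
card(S) = 200000000 / 12500 = 16000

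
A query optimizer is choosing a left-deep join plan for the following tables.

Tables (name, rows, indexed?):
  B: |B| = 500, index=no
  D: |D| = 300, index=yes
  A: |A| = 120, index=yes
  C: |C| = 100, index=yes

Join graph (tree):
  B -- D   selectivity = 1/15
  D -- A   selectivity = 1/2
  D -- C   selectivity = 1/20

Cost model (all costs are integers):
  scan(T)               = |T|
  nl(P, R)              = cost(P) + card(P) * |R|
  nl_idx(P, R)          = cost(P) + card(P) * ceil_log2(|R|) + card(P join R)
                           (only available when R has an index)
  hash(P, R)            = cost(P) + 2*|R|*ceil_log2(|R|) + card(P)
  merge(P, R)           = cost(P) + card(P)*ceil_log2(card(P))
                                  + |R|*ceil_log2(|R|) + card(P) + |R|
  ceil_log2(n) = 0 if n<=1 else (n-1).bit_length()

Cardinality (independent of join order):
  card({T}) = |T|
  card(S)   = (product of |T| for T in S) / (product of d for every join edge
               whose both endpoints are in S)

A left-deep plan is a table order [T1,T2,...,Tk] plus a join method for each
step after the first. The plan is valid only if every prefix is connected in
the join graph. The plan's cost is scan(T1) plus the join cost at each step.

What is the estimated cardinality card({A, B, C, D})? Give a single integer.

3000000

Tables in S: A(120), B(500), C(100), D(300)
Edges inside S: B-D(d=15), D-A(d=2), D-C(d=20)
numerator = 120 * 500 * 100 * 300 = 1800000000
denominator = 15 * 2 * 20 = 600
card(S) = 1800000000 / 600 = 3000000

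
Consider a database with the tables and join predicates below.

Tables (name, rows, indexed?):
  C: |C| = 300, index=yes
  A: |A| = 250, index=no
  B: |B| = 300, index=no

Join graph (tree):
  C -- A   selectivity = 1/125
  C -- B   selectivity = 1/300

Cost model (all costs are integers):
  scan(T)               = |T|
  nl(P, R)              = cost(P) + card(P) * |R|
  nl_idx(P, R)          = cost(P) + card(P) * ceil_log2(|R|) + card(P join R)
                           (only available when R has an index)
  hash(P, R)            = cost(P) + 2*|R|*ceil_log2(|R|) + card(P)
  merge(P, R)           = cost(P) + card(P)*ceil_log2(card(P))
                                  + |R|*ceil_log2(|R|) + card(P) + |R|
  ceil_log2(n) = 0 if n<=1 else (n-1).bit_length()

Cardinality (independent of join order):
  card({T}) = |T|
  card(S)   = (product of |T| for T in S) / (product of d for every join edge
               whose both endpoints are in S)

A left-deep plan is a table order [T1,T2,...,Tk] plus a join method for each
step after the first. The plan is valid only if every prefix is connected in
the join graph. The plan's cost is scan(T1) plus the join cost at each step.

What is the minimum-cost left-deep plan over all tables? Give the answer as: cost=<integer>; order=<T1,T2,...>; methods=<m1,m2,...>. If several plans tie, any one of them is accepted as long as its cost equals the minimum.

Selinger DP (subsets sized 1..n):
  {C}: scan cost=300, card=300
  {A}: scan cost=250, card=250
  {B}: scan cost=300, card=300
  {AC}: card=600; try (C,nl_idx)→3100, (A,hash)→4600, (C,merge)→5500, (A,merge)→5550, (C,hash)→5900, (C,nl)→75250 …(+1); best=3100 via (C,nl_idx)
  {BC}: card=300; try (C,nl_idx)→3300, (C,hash)→6000, (B,hash)→6000, (C,merge)→6300, (B,merge)→6300, (C,nl)→90300 …(+1); best=3300 via (C,nl_idx)
  {ABC}: card=600; try (A,hash)→7600, (A,merge)→8550, (B,hash)→9100, (B,merge)→12700, (A,nl)→78300, (B,nl)→183100; best=7600 via (A,hash)

cost=7600; order=B,C,A; methods=nl_idx,hash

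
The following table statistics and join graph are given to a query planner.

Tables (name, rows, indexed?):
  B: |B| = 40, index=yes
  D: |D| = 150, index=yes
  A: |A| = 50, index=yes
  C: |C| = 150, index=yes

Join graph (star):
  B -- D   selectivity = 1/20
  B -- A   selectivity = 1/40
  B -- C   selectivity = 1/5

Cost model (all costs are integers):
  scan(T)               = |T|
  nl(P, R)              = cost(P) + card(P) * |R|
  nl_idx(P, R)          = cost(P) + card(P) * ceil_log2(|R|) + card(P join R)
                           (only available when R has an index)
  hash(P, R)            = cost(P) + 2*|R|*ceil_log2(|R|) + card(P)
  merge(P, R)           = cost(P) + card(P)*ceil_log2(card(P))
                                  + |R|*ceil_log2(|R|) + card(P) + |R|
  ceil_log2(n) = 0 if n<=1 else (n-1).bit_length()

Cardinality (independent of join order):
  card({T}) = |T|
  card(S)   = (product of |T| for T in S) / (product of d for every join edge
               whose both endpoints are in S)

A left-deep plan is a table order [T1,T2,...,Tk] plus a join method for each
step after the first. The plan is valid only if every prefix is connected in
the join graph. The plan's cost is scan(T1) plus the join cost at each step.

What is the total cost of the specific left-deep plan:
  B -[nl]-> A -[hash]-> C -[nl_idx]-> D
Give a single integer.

27740

step 1: scan B: cost=40, card=40
step 2: join A via nl
    card(P join A) = 40*50/(40) = 50
    cost = 40 + 40*50 = 2040
step 3: join C via hash
    card(P join C) = 50*150/(5) = 1500
    cost = 2040 + 2*150*8 + 50 = 4490
step 4: join D via nl_idx
    card(P join D) = 1500*150/(20) = 11250
    cost = 4490 + 1500*8 + 11250 = 27740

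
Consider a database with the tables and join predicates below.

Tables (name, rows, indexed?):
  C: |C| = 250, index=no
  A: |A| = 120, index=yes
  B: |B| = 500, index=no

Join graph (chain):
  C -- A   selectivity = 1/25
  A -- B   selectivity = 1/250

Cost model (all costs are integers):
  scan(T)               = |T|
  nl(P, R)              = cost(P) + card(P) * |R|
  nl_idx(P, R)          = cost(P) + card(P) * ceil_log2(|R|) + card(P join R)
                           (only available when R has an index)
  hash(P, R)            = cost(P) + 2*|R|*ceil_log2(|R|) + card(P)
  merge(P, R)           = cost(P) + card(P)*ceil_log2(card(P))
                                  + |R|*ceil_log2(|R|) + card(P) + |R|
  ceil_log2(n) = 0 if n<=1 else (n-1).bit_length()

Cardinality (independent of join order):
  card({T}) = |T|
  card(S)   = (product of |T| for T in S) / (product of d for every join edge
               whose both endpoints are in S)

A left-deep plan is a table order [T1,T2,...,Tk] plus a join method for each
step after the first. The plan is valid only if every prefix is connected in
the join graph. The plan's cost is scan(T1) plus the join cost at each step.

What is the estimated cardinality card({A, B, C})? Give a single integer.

Tables in S: A(120), B(500), C(250)
Edges inside S: C-A(d=25), A-B(d=250)
numerator = 120 * 500 * 250 = 15000000
denominator = 25 * 250 = 6250
card(S) = 15000000 / 6250 = 2400

2400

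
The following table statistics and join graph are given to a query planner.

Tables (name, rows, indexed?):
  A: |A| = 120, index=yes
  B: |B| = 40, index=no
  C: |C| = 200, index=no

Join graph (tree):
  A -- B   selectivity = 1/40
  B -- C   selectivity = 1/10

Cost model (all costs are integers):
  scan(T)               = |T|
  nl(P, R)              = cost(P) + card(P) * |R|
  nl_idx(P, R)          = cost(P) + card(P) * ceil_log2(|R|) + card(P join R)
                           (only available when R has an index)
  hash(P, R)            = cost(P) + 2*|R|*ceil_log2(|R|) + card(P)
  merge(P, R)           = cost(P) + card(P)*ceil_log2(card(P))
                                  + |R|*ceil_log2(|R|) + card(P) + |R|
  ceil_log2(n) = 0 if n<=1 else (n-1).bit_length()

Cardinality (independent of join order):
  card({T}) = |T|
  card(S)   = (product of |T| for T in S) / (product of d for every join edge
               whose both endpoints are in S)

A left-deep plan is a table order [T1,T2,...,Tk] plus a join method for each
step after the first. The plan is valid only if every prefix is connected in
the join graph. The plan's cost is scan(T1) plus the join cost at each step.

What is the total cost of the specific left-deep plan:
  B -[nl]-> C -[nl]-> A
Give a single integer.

104040

step 1: scan B: cost=40, card=40
step 2: join C via nl
    card(P join C) = 40*200/(10) = 800
    cost = 40 + 40*200 = 8040
step 3: join A via nl
    card(P join A) = 800*120/(40) = 2400
    cost = 8040 + 800*120 = 104040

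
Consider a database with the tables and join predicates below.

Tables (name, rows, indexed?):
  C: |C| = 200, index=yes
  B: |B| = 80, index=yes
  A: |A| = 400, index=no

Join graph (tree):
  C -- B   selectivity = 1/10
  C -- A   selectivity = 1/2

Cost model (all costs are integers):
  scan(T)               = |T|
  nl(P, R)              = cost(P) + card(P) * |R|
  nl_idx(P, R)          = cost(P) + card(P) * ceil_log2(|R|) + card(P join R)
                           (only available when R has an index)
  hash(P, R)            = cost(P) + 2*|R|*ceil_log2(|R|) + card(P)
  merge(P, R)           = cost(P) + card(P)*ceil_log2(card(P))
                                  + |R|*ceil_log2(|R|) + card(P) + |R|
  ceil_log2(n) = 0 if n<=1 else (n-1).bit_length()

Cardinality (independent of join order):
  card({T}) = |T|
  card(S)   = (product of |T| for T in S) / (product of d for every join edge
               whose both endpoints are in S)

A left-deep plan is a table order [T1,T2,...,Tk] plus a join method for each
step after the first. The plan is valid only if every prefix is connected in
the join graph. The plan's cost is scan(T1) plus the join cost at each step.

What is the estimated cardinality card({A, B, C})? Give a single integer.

320000

Tables in S: A(400), B(80), C(200)
Edges inside S: C-B(d=10), C-A(d=2)
numerator = 400 * 80 * 200 = 6400000
denominator = 10 * 2 = 20
card(S) = 6400000 / 20 = 320000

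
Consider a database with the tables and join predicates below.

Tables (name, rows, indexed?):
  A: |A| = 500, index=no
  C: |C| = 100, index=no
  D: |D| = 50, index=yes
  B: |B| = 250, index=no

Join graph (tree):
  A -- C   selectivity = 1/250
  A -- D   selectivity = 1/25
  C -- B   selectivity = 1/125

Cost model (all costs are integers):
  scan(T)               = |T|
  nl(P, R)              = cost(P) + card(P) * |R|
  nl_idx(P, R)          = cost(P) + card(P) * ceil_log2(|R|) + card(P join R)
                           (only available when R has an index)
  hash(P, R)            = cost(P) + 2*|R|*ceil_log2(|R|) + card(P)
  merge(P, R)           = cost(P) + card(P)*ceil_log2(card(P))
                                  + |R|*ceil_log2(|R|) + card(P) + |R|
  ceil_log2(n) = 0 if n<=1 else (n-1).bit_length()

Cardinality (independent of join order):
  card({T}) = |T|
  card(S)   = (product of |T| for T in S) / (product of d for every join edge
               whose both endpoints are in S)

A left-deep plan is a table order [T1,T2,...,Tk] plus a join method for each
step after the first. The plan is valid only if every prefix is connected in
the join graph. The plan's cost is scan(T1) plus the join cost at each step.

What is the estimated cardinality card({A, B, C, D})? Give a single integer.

Tables in S: A(500), B(250), C(100), D(50)
Edges inside S: A-C(d=250), A-D(d=25), C-B(d=125)
numerator = 500 * 250 * 100 * 50 = 625000000
denominator = 250 * 25 * 125 = 781250
card(S) = 625000000 / 781250 = 800

800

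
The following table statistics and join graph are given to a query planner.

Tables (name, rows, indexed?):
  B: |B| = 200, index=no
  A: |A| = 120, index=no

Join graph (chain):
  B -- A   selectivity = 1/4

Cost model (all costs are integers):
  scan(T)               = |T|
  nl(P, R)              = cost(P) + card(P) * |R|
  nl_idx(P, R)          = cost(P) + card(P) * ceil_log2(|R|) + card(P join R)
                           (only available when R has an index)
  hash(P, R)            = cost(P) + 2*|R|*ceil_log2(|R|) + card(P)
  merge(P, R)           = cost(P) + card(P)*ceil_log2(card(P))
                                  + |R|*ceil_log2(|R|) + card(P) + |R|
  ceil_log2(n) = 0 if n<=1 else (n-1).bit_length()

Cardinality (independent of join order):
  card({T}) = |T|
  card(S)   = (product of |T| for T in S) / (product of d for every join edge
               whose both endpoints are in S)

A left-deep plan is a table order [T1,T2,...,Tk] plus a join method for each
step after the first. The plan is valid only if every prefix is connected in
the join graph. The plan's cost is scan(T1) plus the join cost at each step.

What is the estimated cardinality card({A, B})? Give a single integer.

Tables in S: A(120), B(200)
Edges inside S: B-A(d=4)
numerator = 120 * 200 = 24000
denominator = 4 = 4
card(S) = 24000 / 4 = 6000

6000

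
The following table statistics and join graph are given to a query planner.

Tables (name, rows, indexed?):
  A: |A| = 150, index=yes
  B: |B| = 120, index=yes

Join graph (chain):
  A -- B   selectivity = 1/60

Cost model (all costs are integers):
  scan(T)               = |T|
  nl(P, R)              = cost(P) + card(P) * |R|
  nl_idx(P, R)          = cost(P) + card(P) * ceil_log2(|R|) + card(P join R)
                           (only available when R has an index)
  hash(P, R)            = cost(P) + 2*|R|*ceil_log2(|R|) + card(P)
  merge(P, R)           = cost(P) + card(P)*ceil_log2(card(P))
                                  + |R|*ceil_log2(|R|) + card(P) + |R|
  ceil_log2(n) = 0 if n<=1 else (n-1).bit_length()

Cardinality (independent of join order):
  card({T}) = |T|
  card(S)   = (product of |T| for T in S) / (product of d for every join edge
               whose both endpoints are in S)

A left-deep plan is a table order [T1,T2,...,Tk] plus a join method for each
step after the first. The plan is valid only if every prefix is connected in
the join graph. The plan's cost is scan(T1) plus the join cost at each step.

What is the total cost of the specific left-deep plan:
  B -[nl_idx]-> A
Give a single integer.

1380

step 1: scan B: cost=120, card=120
step 2: join A via nl_idx
    card(P join A) = 120*150/(60) = 300
    cost = 120 + 120*8 + 300 = 1380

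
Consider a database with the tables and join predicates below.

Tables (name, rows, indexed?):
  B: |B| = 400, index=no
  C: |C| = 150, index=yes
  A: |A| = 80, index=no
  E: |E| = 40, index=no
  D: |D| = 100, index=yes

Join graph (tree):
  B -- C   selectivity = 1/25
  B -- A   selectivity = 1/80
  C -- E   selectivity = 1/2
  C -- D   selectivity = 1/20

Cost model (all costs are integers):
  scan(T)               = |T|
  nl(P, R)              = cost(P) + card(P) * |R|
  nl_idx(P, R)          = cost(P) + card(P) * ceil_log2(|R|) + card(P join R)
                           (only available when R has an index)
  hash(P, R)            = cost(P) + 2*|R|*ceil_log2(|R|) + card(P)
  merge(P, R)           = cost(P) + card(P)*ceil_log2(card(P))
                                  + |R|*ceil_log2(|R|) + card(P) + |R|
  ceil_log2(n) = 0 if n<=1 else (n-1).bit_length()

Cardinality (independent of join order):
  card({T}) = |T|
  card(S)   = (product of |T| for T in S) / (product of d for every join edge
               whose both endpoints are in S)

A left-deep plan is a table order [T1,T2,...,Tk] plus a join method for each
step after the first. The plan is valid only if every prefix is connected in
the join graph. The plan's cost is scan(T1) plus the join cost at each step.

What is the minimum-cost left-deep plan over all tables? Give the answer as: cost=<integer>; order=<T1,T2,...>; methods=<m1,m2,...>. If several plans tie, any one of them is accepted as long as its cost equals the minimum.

Selinger DP (subsets sized 1..n):
  {B}: scan cost=400, card=400
  {C}: scan cost=150, card=150
  {A}: scan cost=80, card=80
  {E}: scan cost=40, card=40
  {D}: scan cost=100, card=100
  {BC}: card=2400; try (C,hash)→3200, (B,merge)→5500, (C,merge)→5750, (C,nl_idx)→6000, (B,hash)→7500, (B,nl)→60150 …(+1); best=3200 via (C,hash)
  {AB}: card=400; try (A,hash)→1920, (B,merge)→4720, (A,merge)→5040, (B,hash)→7360, (B,nl)→32080, (A,nl)→32400; best=1920 via (A,hash)
  {CE}: card=3000; try (E,hash)→780, (C,merge)→1670, (E,merge)→1780, (C,hash)→2480, (C,nl_idx)→3360, (C,nl)→6040 …(+1); best=780 via (E,hash)
  {CD}: card=750; try (C,nl_idx)→1650, (D,hash)→1700, (D,nl_idx)→1950, (C,merge)→2250, (D,merge)→2300, (C,hash)→2600 …(+2); best=1650 via (C,nl_idx)
  {ABC}: card=2400; try (C,hash)→4720, (A,hash)→6720, (C,merge)→7270, (C,nl_idx)→7520, (A,merge)→35040, (C,nl)→61920 …(+1); best=4720 via (C,hash)
  {BCE}: card=48000; try (E,hash)→6080, (B,hash)→10980, (E,merge)→34680, (B,merge)→43780, (E,nl)→99200, (B,nl)→1200780; best=6080 via (E,hash)
  {BCD}: card=12000; try (D,hash)→7000, (B,hash)→9600, (B,merge)→13900, (D,nl_idx)→32000, (D,merge)→35200, (D,nl)→243200 …(+1); best=7000 via (D,hash)
  {CDE}: card=15000; try (E,hash)→2880, (D,hash)→5180, (E,merge)→10180, (E,nl)→31650, (D,nl_idx)→36780, (D,merge)→40580 …(+1); best=2880 via (E,hash)
  {ABCE}: card=48000; try (E,hash)→7600, (E,merge)→36200, (A,hash)→55200, (E,nl)→100720, (A,merge)→822720, (A,nl)→3846080; best=7600 via (E,hash)
  {ABCD}: card=12000; try (D,hash)→8520, (A,hash)→20120, (D,nl_idx)→33520, (D,merge)→36720, (A,merge)→187640, (D,nl)→244720 …(+1); best=8520 via (D,hash)
  {BCDE}: card=240000; try (E,hash)→19480, (B,hash)→25080, (D,hash)→55480, (E,merge)→187280, (B,merge)→231880, (E,nl)→487000 …(+4); best=19480 via (E,hash)
  {ABCDE}: card=240000; try (E,hash)→21000, (D,hash)→57000, (E,merge)→188800, (A,hash)→260600, (E,nl)→488520, (D,nl_idx)→583600 …(+4); best=21000 via (E,hash)

cost=21000; order=B,A,C,D,E; methods=hash,hash,hash,hash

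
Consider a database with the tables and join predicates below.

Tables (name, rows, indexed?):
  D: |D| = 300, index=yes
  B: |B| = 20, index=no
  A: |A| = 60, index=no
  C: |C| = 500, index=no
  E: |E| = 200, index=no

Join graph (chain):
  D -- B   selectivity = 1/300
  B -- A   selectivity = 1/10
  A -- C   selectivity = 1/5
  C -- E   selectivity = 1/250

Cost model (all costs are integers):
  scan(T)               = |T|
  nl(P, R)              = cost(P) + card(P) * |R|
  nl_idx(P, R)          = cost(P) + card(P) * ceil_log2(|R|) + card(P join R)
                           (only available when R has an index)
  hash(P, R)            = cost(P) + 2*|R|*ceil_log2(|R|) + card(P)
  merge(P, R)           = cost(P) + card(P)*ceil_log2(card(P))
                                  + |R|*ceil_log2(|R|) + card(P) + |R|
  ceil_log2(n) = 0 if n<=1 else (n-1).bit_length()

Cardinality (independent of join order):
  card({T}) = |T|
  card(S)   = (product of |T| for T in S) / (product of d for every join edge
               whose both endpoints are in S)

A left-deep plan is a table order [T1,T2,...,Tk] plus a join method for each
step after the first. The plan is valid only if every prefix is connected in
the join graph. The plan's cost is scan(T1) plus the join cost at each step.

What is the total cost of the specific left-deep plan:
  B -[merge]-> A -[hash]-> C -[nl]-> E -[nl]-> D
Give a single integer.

5289680

step 1: scan B: cost=20, card=20
step 2: join A via merge
    card(P join A) = 20*60/(10) = 120
    cost = 20 + 20*5 + 60*6 + 20 + 60 = 560
step 3: join C via hash
    card(P join C) = 120*500/(5) = 12000
    cost = 560 + 2*500*9 + 120 = 9680
step 4: join E via nl
    card(P join E) = 12000*200/(250) = 9600
    cost = 9680 + 12000*200 = 2409680
step 5: join D via nl
    card(P join D) = 9600*300/(300) = 9600
    cost = 2409680 + 9600*300 = 5289680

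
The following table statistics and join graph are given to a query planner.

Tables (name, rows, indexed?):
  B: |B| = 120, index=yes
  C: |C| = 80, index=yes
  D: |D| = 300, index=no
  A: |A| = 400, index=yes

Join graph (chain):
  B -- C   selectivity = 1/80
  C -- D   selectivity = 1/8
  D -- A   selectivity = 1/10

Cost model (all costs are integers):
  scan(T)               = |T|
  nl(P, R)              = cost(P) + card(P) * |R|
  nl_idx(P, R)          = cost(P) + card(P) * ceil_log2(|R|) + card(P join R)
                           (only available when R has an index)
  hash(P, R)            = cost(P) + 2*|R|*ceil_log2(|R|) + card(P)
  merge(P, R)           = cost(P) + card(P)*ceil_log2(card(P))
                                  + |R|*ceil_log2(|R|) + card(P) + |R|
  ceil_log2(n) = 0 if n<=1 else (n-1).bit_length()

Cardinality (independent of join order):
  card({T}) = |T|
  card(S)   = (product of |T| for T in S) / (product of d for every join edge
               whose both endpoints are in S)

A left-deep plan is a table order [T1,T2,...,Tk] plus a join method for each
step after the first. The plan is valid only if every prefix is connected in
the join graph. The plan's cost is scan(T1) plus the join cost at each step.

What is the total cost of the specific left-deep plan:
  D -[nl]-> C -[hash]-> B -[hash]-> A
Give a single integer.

40680

step 1: scan D: cost=300, card=300
step 2: join C via nl
    card(P join C) = 300*80/(8) = 3000
    cost = 300 + 300*80 = 24300
step 3: join B via hash
    card(P join B) = 3000*120/(80) = 4500
    cost = 24300 + 2*120*7 + 3000 = 28980
step 4: join A via hash
    card(P join A) = 4500*400/(10) = 180000
    cost = 28980 + 2*400*9 + 4500 = 40680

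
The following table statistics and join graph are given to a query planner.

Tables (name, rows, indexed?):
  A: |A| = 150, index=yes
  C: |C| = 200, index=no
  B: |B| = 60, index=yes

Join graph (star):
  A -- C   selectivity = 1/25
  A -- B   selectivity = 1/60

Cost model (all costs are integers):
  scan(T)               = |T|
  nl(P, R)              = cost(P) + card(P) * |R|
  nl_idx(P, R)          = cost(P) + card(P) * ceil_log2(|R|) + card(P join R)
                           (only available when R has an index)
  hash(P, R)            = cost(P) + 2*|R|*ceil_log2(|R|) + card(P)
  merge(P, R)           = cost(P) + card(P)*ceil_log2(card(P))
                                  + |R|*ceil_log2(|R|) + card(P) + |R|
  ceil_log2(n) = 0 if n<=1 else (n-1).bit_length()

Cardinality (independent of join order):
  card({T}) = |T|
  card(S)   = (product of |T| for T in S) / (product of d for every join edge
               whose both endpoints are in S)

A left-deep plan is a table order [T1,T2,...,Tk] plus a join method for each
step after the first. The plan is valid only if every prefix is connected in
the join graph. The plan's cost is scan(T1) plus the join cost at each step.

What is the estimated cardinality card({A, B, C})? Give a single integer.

Tables in S: A(150), B(60), C(200)
Edges inside S: A-C(d=25), A-B(d=60)
numerator = 150 * 60 * 200 = 1800000
denominator = 25 * 60 = 1500
card(S) = 1800000 / 1500 = 1200

1200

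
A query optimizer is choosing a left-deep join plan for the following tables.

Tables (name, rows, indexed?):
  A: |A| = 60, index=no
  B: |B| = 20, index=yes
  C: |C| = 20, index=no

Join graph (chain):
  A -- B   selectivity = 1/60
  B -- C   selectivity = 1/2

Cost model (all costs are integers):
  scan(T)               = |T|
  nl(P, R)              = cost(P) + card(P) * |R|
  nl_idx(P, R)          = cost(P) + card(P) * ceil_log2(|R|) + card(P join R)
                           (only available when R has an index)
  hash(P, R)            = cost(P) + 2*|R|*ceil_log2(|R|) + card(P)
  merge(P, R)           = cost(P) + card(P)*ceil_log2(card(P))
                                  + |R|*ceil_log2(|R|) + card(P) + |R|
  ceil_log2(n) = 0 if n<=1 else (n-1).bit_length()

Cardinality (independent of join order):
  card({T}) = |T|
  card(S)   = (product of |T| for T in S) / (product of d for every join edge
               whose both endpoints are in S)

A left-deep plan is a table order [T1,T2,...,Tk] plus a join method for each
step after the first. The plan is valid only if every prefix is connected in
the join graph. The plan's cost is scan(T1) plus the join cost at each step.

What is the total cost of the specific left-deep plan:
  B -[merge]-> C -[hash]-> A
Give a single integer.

1180

step 1: scan B: cost=20, card=20
step 2: join C via merge
    card(P join C) = 20*20/(2) = 200
    cost = 20 + 20*5 + 20*5 + 20 + 20 = 260
step 3: join A via hash
    card(P join A) = 200*60/(60) = 200
    cost = 260 + 2*60*6 + 200 = 1180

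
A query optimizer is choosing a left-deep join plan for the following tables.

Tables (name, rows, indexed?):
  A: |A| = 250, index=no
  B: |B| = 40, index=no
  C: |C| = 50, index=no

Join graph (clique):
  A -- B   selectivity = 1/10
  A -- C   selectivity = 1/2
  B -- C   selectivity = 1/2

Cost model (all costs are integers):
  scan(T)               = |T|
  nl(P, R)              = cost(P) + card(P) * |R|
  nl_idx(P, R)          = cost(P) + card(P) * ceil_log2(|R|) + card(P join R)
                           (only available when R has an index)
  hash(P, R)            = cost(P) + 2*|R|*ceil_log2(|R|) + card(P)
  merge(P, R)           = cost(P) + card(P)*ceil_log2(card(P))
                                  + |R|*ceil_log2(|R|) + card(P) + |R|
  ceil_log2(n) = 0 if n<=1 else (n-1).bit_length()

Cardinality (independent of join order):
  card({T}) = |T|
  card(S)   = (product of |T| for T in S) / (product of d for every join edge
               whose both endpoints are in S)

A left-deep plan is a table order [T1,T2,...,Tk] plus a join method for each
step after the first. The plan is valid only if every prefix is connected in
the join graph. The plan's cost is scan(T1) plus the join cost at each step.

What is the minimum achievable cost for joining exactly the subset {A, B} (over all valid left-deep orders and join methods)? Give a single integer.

980

Selinger DP over subsets of {A,B}:
  {A}: scan cost=250, card=250
  {B}: scan cost=40, card=40
  {AB}: card=1000; try (B,hash)→980, (A,merge)→2570, (B,merge)→2780, (A,hash)→4080, (A,nl)→10040, (B,nl)→10250; best=980 via (B,hash)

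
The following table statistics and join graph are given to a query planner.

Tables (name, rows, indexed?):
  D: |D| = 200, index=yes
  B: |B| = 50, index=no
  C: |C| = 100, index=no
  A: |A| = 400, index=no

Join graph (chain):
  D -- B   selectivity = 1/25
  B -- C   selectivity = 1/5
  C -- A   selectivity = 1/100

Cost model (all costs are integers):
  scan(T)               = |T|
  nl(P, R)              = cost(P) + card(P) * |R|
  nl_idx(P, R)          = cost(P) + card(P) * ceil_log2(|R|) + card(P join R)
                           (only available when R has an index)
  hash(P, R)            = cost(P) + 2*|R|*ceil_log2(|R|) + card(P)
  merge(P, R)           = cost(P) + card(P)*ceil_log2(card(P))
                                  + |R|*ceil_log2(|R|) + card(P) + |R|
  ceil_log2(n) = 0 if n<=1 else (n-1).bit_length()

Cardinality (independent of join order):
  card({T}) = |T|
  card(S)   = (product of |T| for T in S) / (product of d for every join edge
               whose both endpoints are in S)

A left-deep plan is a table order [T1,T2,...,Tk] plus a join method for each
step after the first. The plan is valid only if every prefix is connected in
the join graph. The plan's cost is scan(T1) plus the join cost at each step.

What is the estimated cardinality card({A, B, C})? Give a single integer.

Tables in S: A(400), B(50), C(100)
Edges inside S: B-C(d=5), C-A(d=100)
numerator = 400 * 50 * 100 = 2000000
denominator = 5 * 100 = 500
card(S) = 2000000 / 500 = 4000

4000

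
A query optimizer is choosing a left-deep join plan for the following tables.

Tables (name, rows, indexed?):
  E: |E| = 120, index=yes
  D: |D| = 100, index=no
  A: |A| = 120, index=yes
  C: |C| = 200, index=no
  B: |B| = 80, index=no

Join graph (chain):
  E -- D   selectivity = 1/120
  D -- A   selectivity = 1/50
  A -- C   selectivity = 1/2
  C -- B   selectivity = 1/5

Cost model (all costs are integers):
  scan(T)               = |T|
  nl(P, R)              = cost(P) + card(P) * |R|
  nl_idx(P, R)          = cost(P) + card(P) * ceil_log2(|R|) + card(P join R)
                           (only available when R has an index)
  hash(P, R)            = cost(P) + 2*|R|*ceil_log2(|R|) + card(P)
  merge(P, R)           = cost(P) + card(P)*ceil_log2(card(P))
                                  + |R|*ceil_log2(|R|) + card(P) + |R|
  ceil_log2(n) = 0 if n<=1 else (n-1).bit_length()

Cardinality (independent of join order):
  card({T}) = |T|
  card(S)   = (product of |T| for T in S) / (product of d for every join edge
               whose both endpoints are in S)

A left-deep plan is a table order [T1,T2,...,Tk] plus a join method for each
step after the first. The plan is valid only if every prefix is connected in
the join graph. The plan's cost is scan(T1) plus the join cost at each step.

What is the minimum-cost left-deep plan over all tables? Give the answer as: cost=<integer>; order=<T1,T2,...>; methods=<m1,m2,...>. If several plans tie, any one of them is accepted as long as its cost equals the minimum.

cost=30400; order=D,E,A,C,B; methods=nl_idx,nl_idx,hash,hash

Selinger DP (subsets sized 1..n):
  {E}: scan cost=120, card=120
  {D}: scan cost=100, card=100
  {A}: scan cost=120, card=120
  {C}: scan cost=200, card=200
  {B}: scan cost=80, card=80
  {DE}: card=100; try (E,nl_idx)→900, (D,hash)→1640, (E,merge)→1860, (E,hash)→1880, (D,merge)→1880, (E,nl)→12100 …(+1); best=900 via (E,nl_idx)
  {AD}: card=240; try (A,nl_idx)→1040, (D,hash)→1640, (A,merge)→1860, (D,merge)→1880, (A,hash)→1880, (A,nl)→12100 …(+1); best=1040 via (A,nl_idx)
  {AC}: card=12000; try (A,hash)→2080, (C,merge)→2880, (A,merge)→2960, (C,hash)→3440, (A,nl_idx)→13600, (C,nl)→24120 …(+1); best=2080 via (A,hash)
  {BC}: card=3200; try (B,hash)→1520, (C,merge)→2520, (B,merge)→2640, (C,hash)→3360, (C,nl)→16080, (B,nl)→16200; best=1520 via (B,hash)
  {ADE}: card=240; try (A,nl_idx)→1840, (A,merge)→2660, (A,hash)→2680, (E,hash)→2960, (E,nl_idx)→2960, (E,merge)→4160 …(+2); best=1840 via (A,nl_idx)
  {ACD}: card=24000; try (C,hash)→4480, (C,merge)→5000, (D,hash)→15480, (C,nl)→49040, (D,merge)→182880, (D,nl)→1202080; best=4480 via (C,hash)
  {ABC}: card=192000; try (A,hash)→6400, (B,hash)→15200, (A,merge)→44080, (B,merge)→182720, (A,nl_idx)→215920, (A,nl)→385520 …(+1); best=6400 via (A,hash)
  {ACDE}: card=24000; try (C,hash)→5280, (C,merge)→5800, (E,hash)→30160, (C,nl)→49840, (E,nl_idx)→196480, (E,merge)→389440 …(+1); best=5280 via (C,hash)
  {ABCD}: card=384000; try (B,hash)→29600, (D,hash)→199800, (B,merge)→389120, (B,nl)→1924480, (D,merge)→3655200, (D,nl)→19206400; best=29600 via (B,hash)
  {ABCDE}: card=384000; try (B,hash)→30400, (B,merge)→389920, (E,hash)→415280, (B,nl)→1925280, (E,nl_idx)→3101600, (E,merge)→7710560 …(+1); best=30400 via (B,hash)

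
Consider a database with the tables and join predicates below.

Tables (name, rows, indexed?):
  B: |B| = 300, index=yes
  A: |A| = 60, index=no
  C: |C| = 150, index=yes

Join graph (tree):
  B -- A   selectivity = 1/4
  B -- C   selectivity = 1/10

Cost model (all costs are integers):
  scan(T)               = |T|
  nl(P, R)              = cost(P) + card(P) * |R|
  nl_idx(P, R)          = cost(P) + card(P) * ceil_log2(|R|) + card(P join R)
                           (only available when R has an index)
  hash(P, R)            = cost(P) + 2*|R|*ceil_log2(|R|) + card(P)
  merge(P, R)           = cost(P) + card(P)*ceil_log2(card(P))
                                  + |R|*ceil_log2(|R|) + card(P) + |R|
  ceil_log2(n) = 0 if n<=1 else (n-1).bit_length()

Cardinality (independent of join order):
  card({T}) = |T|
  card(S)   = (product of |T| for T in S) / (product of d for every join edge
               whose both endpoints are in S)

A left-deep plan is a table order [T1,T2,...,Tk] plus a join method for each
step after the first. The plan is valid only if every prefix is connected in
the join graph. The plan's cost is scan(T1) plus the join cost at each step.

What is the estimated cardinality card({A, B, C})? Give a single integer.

Tables in S: A(60), B(300), C(150)
Edges inside S: B-A(d=4), B-C(d=10)
numerator = 60 * 300 * 150 = 2700000
denominator = 4 * 10 = 40
card(S) = 2700000 / 40 = 67500

67500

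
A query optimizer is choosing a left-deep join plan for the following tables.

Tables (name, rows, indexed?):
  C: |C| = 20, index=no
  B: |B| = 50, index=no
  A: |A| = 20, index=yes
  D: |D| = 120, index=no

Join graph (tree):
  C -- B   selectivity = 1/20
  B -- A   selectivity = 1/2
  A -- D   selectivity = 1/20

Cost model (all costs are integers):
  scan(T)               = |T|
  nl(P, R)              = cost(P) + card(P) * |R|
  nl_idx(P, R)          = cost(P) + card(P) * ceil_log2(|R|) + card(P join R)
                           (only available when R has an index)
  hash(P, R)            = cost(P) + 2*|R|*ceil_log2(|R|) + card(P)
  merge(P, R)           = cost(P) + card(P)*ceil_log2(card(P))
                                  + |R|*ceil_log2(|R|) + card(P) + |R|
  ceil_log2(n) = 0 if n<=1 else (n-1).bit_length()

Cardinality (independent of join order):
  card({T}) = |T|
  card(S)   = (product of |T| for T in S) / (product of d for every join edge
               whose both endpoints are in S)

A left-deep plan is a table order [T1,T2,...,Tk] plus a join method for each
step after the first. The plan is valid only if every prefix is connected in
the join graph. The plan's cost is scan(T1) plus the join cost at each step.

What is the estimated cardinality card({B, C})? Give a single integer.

50

Tables in S: B(50), C(20)
Edges inside S: C-B(d=20)
numerator = 50 * 20 = 1000
denominator = 20 = 20
card(S) = 1000 / 20 = 50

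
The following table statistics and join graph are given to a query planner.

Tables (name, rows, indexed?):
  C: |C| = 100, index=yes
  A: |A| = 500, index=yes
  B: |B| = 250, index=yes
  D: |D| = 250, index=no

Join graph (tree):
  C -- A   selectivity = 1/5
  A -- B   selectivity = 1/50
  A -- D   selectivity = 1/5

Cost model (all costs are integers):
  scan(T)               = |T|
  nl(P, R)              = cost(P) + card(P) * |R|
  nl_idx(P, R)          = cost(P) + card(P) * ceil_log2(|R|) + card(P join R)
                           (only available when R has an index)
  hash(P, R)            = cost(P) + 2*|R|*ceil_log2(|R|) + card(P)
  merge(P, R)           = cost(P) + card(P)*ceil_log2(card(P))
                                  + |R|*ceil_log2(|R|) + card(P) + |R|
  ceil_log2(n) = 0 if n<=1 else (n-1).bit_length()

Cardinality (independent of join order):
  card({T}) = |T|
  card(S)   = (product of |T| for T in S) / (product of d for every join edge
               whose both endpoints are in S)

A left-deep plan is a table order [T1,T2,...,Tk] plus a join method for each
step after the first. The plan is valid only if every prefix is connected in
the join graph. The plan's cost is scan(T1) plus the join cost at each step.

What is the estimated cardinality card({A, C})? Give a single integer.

Tables in S: A(500), C(100)
Edges inside S: C-A(d=5)
numerator = 500 * 100 = 50000
denominator = 5 = 5
card(S) = 50000 / 5 = 10000

10000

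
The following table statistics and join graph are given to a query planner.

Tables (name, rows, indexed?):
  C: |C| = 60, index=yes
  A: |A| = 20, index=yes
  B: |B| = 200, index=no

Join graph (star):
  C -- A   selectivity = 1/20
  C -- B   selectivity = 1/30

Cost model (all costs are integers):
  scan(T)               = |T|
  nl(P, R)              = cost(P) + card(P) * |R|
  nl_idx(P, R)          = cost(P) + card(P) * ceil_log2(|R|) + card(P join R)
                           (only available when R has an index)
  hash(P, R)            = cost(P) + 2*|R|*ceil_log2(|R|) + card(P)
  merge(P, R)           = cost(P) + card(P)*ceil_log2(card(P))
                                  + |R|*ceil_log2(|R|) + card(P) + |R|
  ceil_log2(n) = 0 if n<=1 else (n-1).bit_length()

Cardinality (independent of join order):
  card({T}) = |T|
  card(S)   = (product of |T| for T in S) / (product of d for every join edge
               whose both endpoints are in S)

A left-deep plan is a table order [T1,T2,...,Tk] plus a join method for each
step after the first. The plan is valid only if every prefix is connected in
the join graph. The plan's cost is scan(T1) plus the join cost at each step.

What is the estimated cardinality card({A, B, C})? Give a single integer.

400

Tables in S: A(20), B(200), C(60)
Edges inside S: C-A(d=20), C-B(d=30)
numerator = 20 * 200 * 60 = 240000
denominator = 20 * 30 = 600
card(S) = 240000 / 600 = 400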